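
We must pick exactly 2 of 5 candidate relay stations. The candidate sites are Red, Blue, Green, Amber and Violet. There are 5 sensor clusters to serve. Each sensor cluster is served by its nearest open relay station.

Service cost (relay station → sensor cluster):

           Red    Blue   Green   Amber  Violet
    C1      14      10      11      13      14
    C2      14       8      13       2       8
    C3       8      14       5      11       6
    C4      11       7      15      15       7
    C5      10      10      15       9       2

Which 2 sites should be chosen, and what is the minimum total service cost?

Choose Amber and Violet; total service cost 30.

With exactly 2 open, each sensor cluster uses its cheapest among the chosen.
{Amber, Violet}: C1→Amber 13, C2→Amber 2, C3→Violet 6, C4→Violet 7, C5→Violet 2. Service cost 30.
{Blue, Violet}: service cost 33
{Green, Violet}: service cost 33
Among all 10 size-2 choices, {Amber, Violet} is lowest.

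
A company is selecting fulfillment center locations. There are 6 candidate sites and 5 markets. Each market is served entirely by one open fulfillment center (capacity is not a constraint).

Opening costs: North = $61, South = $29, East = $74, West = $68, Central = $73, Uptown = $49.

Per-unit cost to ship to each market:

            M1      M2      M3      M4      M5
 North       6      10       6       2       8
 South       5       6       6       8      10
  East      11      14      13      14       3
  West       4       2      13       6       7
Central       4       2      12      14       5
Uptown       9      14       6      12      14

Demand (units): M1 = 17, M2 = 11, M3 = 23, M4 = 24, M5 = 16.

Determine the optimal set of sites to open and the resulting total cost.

Open North and Central; minimum total cost 490.

For any fixed open set, each market goes to its cheapest open site; total = fixed + service.
{North, Central}: M1→Central 4·17=68, M2→Central 2·11=22, M3→North 6·23=138, M4→North 2·24=48, M5→Central 5·16=80. Service 356; fixed 134; total 490.
{North, West}: service 388 + fixed 129 = 517
{North, South, Central}: service 356 + fixed 163 = 519
{North, South, East, West, Central, Uptown}: M1→West 4·17=68, M2→West 2·11=22, M3→North 6·23=138, M4→North 2·24=48, M5→East 3·16=48. Service 324; fixed 354; total 678.
No other subset beats 490.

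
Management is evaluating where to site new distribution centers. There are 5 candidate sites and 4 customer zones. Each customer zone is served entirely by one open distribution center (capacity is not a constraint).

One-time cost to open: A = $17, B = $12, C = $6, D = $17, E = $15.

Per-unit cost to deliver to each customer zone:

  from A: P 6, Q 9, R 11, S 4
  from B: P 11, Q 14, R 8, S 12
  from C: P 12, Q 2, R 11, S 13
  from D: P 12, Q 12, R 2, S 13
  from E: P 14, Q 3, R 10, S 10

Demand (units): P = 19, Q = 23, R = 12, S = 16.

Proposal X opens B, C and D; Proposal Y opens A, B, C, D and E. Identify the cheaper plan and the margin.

Proposal X: {B, C, D}: P→B 11·19=209, Q→C 2·23=46, R→D 2·12=24, S→B 12·16=192. Service 471; fixed 35; total 506.
Proposal Y: {A, B, C, D, E}: P→A 6·19=114, Q→C 2·23=46, R→D 2·12=24, S→A 4·16=64. Service 248; fixed 67; total 315.
Difference: |506 − 315| = 191.

Proposal Y is cheaper by 191.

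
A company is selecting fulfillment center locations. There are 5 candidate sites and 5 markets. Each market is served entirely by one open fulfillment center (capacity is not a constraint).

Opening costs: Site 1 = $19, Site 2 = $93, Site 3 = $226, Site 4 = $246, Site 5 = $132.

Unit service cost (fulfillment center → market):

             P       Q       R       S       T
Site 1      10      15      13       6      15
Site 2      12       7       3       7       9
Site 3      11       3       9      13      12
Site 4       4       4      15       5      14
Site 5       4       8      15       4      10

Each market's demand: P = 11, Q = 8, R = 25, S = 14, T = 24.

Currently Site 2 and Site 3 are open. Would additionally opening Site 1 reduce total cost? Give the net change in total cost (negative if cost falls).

Current service cost with {Site 2, Site 3}: 534.
Adding Site 1: each market re-picks its cheapest; new service cost 509, saving 25.
Extra fixed cost: 19. Net change = 19 − 25 = -6.
(Totals: 853 → 847.)

Yes — net change −6 (cost falls by 6).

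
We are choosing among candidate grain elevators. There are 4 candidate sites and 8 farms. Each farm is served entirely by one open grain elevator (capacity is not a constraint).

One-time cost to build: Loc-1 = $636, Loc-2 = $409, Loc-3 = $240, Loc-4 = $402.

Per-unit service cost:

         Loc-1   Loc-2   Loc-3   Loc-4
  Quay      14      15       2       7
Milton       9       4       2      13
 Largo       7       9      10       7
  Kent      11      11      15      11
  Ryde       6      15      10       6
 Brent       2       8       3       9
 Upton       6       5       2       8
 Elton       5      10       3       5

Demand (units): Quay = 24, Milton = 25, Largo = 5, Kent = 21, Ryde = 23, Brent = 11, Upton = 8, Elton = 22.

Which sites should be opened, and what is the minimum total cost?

For any fixed open set, each farm goes to its cheapest open site; total = fixed + service.
{Loc-3}: Quay→Loc-3 2·24=48, Milton→Loc-3 2·25=50, Largo→Loc-3 10·5=50, Kent→Loc-3 15·21=315, Ryde→Loc-3 10·23=230, Brent→Loc-3 3·11=33, Upton→Loc-3 2·8=16, Elton→Loc-3 3·22=66. Service 808; fixed 240; total 1048.
{Loc-3, Loc-4}: Quay→Loc-3 2·24=48, Milton→Loc-3 2·25=50, Largo→Loc-4 7·5=35, Kent→Loc-4 11·21=231, Ryde→Loc-4 6·23=138, Brent→Loc-3 3·11=33, Upton→Loc-3 2·8=16, Elton→Loc-3 3·22=66. Service 617; fixed 642; total 1259.
{Loc-2, Loc-3}: service 719 + fixed 649 = 1368
{Loc-1, Loc-2, Loc-3, Loc-4}: service 606 + fixed 1687 = 2293
No other subset beats 1048.

Open Loc-3 only; minimum total cost 1048.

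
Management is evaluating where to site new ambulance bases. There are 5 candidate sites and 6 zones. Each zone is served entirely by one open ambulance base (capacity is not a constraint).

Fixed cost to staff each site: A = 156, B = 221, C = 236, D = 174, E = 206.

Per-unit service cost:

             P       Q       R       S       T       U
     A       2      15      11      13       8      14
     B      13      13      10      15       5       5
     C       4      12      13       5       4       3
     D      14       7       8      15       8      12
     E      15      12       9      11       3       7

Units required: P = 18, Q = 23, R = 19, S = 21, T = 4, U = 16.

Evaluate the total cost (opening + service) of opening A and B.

Total cost: 1275

Each zone is assigned to its cheapest site among the open ones.
{A, B}: P→A 2·18=36, Q→B 13·23=299, R→B 10·19=190, S→A 13·21=273, T→B 5·4=20, U→B 5·16=80. Service 898; fixed 377; total 1275.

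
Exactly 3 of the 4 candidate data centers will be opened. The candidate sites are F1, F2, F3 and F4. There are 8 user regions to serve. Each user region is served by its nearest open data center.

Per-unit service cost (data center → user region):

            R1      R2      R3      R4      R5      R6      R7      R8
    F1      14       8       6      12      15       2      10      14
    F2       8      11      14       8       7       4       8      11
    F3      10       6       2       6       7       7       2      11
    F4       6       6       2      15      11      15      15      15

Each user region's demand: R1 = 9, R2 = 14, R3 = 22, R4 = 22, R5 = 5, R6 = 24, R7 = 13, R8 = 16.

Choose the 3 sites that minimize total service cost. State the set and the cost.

Choose F1, F3 and F4; total service cost 599.

With exactly 3 open, each user region uses its cheapest among the chosen.
{F1, F3, F4}: R1→F4 6·9=54, R2→F3 6·14=84, R3→F3 2·22=44, R4→F3 6·22=132, R5→F3 7·5=35, R6→F1 2·24=48, R7→F3 2·13=26, R8→F3 11·16=176. Service cost 599.
{F1, F2, F3}: service cost 617
{F2, F3, F4}: service cost 647
Among all 4 size-3 choices, {F1, F3, F4} is lowest.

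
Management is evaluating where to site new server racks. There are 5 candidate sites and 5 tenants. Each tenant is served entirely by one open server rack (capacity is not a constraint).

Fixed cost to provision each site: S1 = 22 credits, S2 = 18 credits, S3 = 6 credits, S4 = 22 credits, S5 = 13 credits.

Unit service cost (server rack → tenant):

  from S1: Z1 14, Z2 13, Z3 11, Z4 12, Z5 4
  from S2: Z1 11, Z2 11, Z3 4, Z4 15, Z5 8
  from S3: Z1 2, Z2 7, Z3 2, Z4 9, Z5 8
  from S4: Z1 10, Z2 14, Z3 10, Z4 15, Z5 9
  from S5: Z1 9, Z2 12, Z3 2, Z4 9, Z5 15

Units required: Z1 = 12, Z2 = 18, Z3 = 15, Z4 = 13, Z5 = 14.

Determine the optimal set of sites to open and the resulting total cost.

Open S1 and S3; minimum total cost 381.

For any fixed open set, each tenant goes to its cheapest open site; total = fixed + service.
{S1, S3}: Z1→S3 2·12=24, Z2→S3 7·18=126, Z3→S3 2·15=30, Z4→S3 9·13=117, Z5→S1 4·14=56. Service 353; fixed 28; total 381.
{S1, S3, S5}: service 353 + fixed 41 = 394
{S1, S2, S3}: Z1→S3 2·12=24, Z2→S3 7·18=126, Z3→S3 2·15=30, Z4→S3 9·13=117, Z5→S1 4·14=56. Service 353; fixed 46; total 399.
{S1, S2, S3, S4, S5}: service 353 + fixed 81 = 434
No other subset beats 381.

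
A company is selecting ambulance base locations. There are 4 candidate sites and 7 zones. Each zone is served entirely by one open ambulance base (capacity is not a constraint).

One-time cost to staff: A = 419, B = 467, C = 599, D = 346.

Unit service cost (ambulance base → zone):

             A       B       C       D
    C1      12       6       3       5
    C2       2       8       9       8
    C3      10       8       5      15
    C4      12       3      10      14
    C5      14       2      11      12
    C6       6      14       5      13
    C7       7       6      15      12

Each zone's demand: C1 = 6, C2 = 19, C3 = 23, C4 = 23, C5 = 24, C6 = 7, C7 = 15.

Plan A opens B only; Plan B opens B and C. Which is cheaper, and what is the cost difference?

Plan A is cheaper by 449.

Plan A: {B}: C1→B 6·6=36, C2→B 8·19=152, C3→B 8·23=184, C4→B 3·23=69, C5→B 2·24=48, C6→B 14·7=98, C7→B 6·15=90. Service 677; fixed 467; total 1144.
Plan B: {B, C}: C1→C 3·6=18, C2→B 8·19=152, C3→C 5·23=115, C4→B 3·23=69, C5→B 2·24=48, C6→C 5·7=35, C7→B 6·15=90. Service 527; fixed 1066; total 1593.
Difference: |1144 − 1593| = 449.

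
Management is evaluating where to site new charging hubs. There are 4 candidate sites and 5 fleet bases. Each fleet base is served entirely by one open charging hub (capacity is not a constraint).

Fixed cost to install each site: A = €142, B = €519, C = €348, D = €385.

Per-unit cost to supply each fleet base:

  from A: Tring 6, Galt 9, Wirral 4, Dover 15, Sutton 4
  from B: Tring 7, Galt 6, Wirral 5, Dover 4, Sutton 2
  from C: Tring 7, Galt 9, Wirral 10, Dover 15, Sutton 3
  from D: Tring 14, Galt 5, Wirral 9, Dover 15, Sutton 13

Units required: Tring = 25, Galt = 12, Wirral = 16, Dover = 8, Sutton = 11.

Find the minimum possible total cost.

Minimum total cost: 628

For any fixed open set, each fleet base goes to its cheapest open site; total = fixed + service.
{A}: Tring→A 6·25=150, Galt→A 9·12=108, Wirral→A 4·16=64, Dover→A 15·8=120, Sutton→A 4·11=44. Service 486; fixed 142; total 628.
{B}: service 381 + fixed 519 = 900
{C}: service 596 + fixed 348 = 944
{A, B, C, D}: Tring→A 6·25=150, Galt→D 5·12=60, Wirral→A 4·16=64, Dover→B 4·8=32, Sutton→B 2·11=22. Service 328; fixed 1394; total 1722.
No other subset beats 628.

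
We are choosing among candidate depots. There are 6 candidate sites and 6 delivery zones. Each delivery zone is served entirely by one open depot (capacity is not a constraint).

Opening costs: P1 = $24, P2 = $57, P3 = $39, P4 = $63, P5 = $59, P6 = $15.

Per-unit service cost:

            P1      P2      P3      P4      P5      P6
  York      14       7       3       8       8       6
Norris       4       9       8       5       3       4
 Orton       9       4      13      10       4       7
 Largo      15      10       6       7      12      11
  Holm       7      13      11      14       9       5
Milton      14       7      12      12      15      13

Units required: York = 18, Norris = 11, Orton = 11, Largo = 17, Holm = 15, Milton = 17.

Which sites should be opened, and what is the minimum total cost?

Open P2, P3 and P6; minimum total cost 549.

For any fixed open set, each delivery zone goes to its cheapest open site; total = fixed + service.
{P2, P3, P6}: York→P3 3·18=54, Norris→P6 4·11=44, Orton→P2 4·11=44, Largo→P3 6·17=102, Holm→P6 5·15=75, Milton→P2 7·17=119. Service 438; fixed 111; total 549.
{P1, P2, P3, P6}: service 438 + fixed 135 = 573
{P1, P2, P3}: service 468 + fixed 120 = 588
{P1, P2, P3, P4, P5, P6}: service 427 + fixed 257 = 684
No other subset beats 549.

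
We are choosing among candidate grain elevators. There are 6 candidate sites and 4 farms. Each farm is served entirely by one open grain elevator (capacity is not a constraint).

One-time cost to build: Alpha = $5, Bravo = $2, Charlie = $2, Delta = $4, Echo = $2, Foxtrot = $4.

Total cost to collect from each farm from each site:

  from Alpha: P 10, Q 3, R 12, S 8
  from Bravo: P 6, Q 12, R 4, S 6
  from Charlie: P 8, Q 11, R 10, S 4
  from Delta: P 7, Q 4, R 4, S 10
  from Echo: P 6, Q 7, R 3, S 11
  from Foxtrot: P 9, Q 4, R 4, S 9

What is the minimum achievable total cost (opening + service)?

For any fixed open set, each farm goes to its cheapest open site; total = fixed + service.
{Charlie, Echo}: P→Echo 6, Q→Echo 7, R→Echo 3, S→Charlie 4. Service 20; fixed 4; total 24.
{Alpha, Charlie, Echo}: service 16 + fixed 9 = 25
{Charlie, Delta}: service 19 + fixed 6 = 25
{Alpha, Bravo, Charlie, Delta, Echo, Foxtrot}: P→Bravo 6, Q→Alpha 3, R→Echo 3, S→Charlie 4. Service 16; fixed 19; total 35.
No other subset beats 24.

Minimum total cost: 24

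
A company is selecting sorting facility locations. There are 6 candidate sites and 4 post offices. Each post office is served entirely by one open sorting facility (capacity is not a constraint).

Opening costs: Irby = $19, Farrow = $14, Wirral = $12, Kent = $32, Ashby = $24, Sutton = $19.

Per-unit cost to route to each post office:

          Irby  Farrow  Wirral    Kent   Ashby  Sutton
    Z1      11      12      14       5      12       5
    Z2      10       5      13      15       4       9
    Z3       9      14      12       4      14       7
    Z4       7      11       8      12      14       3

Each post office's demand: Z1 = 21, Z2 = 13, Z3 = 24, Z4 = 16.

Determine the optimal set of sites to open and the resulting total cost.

For any fixed open set, each post office goes to its cheapest open site; total = fixed + service.
{Kent, Ashby, Sutton}: Z1→Kent 5·21=105, Z2→Ashby 4·13=52, Z3→Kent 4·24=96, Z4→Sutton 3·16=48. Service 301; fixed 75; total 376.
{Farrow, Kent, Sutton}: Z1→Kent 5·21=105, Z2→Farrow 5·13=65, Z3→Kent 4·24=96, Z4→Sutton 3·16=48. Service 314; fixed 65; total 379.
{Wirral, Kent, Ashby, Sutton}: Z1→Kent 5·21=105, Z2→Ashby 4·13=52, Z3→Kent 4·24=96, Z4→Sutton 3·16=48. Service 301; fixed 87; total 388.
{Irby, Farrow, Wirral, Kent, Ashby, Sutton}: Z1→Kent 5·21=105, Z2→Ashby 4·13=52, Z3→Kent 4·24=96, Z4→Sutton 3·16=48. Service 301; fixed 120; total 421.
No other subset beats 376.

Open Kent, Ashby and Sutton; minimum total cost 376.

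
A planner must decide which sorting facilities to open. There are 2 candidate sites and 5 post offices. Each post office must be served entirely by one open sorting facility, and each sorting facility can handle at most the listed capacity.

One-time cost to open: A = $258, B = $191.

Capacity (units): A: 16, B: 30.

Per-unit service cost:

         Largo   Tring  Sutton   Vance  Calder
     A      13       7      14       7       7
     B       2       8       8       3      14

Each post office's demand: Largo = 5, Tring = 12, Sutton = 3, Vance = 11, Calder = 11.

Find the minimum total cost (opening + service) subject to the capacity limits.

Open {A, B}: Largo→B 2·5=10, Tring→B 8·12=96, Sutton→A 14·3=42, Vance→B 3·11=33, Calder→A 7·11=77.
Loads: A carries 14/16, B carries 28/30. Service 258; fixed 449; total 707.
Next best feasible plan costs 744.

Minimum total cost: 707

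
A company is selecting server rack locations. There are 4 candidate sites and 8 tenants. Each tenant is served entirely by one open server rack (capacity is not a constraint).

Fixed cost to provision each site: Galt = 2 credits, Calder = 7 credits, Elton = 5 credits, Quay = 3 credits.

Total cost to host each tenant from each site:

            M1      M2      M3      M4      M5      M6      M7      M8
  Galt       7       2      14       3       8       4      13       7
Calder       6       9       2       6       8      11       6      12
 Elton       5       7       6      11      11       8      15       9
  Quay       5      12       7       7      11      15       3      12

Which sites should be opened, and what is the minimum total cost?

Open Galt and Quay; minimum total cost 44.

For any fixed open set, each tenant goes to its cheapest open site; total = fixed + service.
{Galt, Quay}: M1→Quay 5, M2→Galt 2, M3→Quay 7, M4→Galt 3, M5→Galt 8, M6→Galt 4, M7→Quay 3, M8→Galt 7. Service 39; fixed 5; total 44.
{Galt, Calder, Quay}: service 34 + fixed 12 = 46
{Galt, Calder}: service 38 + fixed 9 = 47
{Galt, Calder, Elton, Quay}: M1→Elton 5, M2→Galt 2, M3→Calder 2, M4→Galt 3, M5→Galt 8, M6→Galt 4, M7→Quay 3, M8→Galt 7. Service 34; fixed 17; total 51.
No other subset beats 44.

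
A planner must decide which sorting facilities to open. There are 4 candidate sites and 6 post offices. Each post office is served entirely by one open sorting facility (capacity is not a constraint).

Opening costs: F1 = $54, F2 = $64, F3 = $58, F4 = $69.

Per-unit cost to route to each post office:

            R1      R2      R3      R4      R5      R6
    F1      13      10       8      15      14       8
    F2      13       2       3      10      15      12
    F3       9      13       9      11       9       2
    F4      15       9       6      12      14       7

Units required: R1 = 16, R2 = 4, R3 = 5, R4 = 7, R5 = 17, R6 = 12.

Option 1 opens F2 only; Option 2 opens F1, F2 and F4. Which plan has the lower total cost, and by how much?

Option 1 is cheaper by 46.

Option 1: {F2}: R1→F2 13·16=208, R2→F2 2·4=8, R3→F2 3·5=15, R4→F2 10·7=70, R5→F2 15·17=255, R6→F2 12·12=144. Service 700; fixed 64; total 764.
Option 2: {F1, F2, F4}: R1→F1 13·16=208, R2→F2 2·4=8, R3→F2 3·5=15, R4→F2 10·7=70, R5→F1 14·17=238, R6→F4 7·12=84. Service 623; fixed 187; total 810.
Difference: |764 − 810| = 46.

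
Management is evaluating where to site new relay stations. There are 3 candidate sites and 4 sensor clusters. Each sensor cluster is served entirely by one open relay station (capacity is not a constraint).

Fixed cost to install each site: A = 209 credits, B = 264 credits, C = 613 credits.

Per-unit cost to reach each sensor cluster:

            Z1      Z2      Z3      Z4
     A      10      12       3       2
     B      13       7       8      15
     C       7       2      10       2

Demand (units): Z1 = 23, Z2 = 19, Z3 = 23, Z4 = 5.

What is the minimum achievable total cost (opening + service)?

Minimum total cost: 746

For any fixed open set, each sensor cluster goes to its cheapest open site; total = fixed + service.
{A}: Z1→A 10·23=230, Z2→A 12·19=228, Z3→A 3·23=69, Z4→A 2·5=10. Service 537; fixed 209; total 746.
{A, B}: Z1→A 10·23=230, Z2→B 7·19=133, Z3→A 3·23=69, Z4→A 2·5=10. Service 442; fixed 473; total 915.
{B}: Z1→B 13·23=299, Z2→B 7·19=133, Z3→B 8·23=184, Z4→B 15·5=75. Service 691; fixed 264; total 955.
{A, B, C}: service 278 + fixed 1086 = 1364
No other subset beats 746.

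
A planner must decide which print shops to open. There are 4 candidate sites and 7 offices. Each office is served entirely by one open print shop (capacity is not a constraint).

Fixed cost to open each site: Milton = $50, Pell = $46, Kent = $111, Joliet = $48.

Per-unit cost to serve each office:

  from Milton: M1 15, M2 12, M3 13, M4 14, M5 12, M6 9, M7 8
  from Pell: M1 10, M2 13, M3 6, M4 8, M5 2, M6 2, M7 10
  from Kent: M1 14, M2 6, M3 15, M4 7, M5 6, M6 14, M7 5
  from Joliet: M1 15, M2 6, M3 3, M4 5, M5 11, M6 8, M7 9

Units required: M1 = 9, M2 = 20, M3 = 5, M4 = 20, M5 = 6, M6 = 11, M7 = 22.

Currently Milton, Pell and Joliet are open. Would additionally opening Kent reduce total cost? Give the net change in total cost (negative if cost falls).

Current service cost with {Milton, Pell, Joliet}: 535.
Adding Kent: each office re-picks its cheapest; new service cost 469, saving 66.
Extra fixed cost: 111. Net change = 111 − 66 = 45.
(Totals: 679 → 724.)

No — net change +45 (cost rises by 45).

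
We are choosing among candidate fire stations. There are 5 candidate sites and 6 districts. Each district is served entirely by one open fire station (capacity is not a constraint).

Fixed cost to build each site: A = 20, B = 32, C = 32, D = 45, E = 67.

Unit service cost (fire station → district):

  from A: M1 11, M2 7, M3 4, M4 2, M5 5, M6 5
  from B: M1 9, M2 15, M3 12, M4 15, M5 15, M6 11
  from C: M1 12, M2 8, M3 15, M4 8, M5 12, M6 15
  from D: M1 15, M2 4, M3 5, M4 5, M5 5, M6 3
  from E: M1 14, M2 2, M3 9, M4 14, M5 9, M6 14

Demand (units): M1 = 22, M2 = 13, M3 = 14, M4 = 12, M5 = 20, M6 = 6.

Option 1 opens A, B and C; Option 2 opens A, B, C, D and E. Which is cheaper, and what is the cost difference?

Option 1: {A, B, C}: M1→B 9·22=198, M2→A 7·13=91, M3→A 4·14=56, M4→A 2·12=24, M5→A 5·20=100, M6→A 5·6=30. Service 499; fixed 84; total 583.
Option 2: {A, B, C, D, E}: M1→B 9·22=198, M2→E 2·13=26, M3→A 4·14=56, M4→A 2·12=24, M5→A 5·20=100, M6→D 3·6=18. Service 422; fixed 196; total 618.
Difference: |583 − 618| = 35.

Option 1 is cheaper by 35.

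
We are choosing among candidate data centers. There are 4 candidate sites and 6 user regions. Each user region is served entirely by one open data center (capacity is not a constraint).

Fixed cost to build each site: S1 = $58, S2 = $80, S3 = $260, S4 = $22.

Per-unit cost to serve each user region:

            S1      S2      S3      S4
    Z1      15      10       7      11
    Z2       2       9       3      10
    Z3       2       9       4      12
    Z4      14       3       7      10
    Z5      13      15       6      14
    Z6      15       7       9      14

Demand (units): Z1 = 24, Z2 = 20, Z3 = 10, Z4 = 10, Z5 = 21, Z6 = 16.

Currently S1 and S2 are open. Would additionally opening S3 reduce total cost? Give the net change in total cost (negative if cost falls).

No — net change +41 (cost rises by 41).

Current service cost with {S1, S2}: 715.
Adding S3: each user region re-picks its cheapest; new service cost 496, saving 219.
Extra fixed cost: 260. Net change = 260 − 219 = 41.
(Totals: 853 → 894.)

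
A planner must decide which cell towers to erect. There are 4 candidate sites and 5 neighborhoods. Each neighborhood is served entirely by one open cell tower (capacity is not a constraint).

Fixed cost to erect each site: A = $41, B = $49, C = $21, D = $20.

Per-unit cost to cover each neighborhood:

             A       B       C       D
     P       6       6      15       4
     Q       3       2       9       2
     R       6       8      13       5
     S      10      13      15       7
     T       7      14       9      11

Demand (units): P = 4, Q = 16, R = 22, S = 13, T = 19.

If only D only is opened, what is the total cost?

Total cost: 478

Each neighborhood is assigned to its cheapest site among the open ones.
{D}: P→D 4·4=16, Q→D 2·16=32, R→D 5·22=110, S→D 7·13=91, T→D 11·19=209. Service 458; fixed 20; total 478.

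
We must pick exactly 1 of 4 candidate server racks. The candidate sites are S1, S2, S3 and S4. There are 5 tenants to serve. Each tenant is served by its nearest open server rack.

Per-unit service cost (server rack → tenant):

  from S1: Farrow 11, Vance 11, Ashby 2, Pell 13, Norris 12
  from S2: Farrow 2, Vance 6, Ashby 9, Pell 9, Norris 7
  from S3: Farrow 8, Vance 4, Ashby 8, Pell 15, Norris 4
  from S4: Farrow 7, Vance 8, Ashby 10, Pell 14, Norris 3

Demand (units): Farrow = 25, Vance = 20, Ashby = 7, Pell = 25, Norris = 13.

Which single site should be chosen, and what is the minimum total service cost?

Choose S2 only; total service cost 549.

With exactly 1 open, each tenant uses its cheapest among the chosen.
{S2}: Farrow→S2 2·25=50, Vance→S2 6·20=120, Ashby→S2 9·7=63, Pell→S2 9·25=225, Norris→S2 7·13=91. Service cost 549.
{S3}: service cost 763
{S4}: service cost 794
Among all 4 size-1 choices, {S2} is lowest.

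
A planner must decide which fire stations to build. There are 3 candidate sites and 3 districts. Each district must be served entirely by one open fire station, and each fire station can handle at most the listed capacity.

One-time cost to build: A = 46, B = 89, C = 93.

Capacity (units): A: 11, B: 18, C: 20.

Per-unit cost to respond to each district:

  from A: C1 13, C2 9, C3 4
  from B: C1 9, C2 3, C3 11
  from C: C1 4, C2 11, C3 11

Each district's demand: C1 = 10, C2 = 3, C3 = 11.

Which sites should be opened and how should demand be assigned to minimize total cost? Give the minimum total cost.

Open {A, C}: C1→C 4·10=40, C2→C 11·3=33, C3→A 4·11=44.
Loads: A carries 11/11, C carries 13/20. Service 117; fixed 139; total 256.
Next best feasible plan costs 278.

Minimum total cost: 256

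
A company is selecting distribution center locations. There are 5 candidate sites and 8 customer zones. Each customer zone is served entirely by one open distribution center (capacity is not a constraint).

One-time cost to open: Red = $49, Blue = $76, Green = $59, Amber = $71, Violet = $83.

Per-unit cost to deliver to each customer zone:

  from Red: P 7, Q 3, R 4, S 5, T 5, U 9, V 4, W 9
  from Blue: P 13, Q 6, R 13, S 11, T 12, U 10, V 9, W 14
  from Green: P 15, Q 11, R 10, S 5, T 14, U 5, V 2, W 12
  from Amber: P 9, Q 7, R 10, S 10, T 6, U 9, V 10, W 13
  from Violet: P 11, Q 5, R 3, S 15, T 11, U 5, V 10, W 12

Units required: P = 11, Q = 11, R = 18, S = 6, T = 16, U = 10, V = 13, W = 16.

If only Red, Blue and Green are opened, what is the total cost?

Total cost: 696

Each customer zone is assigned to its cheapest site among the open ones.
{Red, Blue, Green}: P→Red 7·11=77, Q→Red 3·11=33, R→Red 4·18=72, S→Red 5·6=30, T→Red 5·16=80, U→Green 5·10=50, V→Green 2·13=26, W→Red 9·16=144. Service 512; fixed 184; total 696.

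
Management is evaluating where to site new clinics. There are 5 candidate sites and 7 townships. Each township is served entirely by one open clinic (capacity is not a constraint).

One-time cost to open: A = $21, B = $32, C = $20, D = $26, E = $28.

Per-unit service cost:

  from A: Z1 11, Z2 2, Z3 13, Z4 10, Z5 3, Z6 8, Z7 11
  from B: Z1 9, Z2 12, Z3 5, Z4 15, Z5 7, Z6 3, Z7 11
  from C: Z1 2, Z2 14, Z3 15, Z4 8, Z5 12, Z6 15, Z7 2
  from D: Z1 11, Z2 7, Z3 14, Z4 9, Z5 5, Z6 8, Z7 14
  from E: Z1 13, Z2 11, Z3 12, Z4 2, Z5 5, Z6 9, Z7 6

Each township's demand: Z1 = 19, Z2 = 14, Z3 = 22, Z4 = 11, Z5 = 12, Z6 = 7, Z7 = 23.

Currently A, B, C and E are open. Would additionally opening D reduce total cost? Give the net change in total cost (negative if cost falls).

No — net change +26 (cost rises by 26).

Current service cost with {A, B, C, E}: 301.
Adding D: each township re-picks its cheapest; new service cost 301, saving 0.
Extra fixed cost: 26. Net change = 26 − 0 = 26.
(Totals: 402 → 428.)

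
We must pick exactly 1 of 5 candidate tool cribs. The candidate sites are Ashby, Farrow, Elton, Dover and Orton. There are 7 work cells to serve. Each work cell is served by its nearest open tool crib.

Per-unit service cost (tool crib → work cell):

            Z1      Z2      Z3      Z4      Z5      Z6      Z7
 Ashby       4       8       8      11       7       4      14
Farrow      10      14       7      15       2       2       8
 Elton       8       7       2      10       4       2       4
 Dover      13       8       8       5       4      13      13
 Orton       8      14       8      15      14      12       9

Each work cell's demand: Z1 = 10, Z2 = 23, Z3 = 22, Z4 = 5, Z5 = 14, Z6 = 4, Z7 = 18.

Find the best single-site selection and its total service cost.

Choose Elton only; total service cost 471.

With exactly 1 open, each work cell uses its cheapest among the chosen.
{Elton}: Z1→Elton 8·10=80, Z2→Elton 7·23=161, Z3→Elton 2·22=44, Z4→Elton 10·5=50, Z5→Elton 4·14=56, Z6→Elton 2·4=8, Z7→Elton 4·18=72. Service cost 471.
{Ashby}: service cost 821
{Farrow}: service cost 831
Among all 5 size-1 choices, {Elton} is lowest.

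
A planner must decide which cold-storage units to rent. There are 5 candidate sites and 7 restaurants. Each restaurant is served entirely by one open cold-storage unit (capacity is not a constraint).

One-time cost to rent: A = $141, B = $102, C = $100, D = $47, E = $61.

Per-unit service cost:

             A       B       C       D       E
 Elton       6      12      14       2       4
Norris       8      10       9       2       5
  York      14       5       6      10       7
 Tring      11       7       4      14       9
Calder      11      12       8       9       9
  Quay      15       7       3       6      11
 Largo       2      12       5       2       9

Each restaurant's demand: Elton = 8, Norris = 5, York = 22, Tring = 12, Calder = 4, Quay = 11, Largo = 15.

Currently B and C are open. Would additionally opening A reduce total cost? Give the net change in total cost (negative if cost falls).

Current service cost with {B, C}: 439.
Adding A: each restaurant re-picks its cheapest; new service cost 341, saving 98.
Extra fixed cost: 141. Net change = 141 − 98 = 43.
(Totals: 641 → 684.)

No — net change +43 (cost rises by 43).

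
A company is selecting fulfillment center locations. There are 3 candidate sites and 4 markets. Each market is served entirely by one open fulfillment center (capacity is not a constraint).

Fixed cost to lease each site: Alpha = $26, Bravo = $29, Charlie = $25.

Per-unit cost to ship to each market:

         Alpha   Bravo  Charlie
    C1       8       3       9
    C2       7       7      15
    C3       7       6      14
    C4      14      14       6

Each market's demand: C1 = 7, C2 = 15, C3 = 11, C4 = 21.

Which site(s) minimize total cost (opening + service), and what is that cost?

Open Bravo and Charlie; minimum total cost 372.

For any fixed open set, each market goes to its cheapest open site; total = fixed + service.
{Bravo, Charlie}: C1→Bravo 3·7=21, C2→Bravo 7·15=105, C3→Bravo 6·11=66, C4→Charlie 6·21=126. Service 318; fixed 54; total 372.
{Alpha, Bravo, Charlie}: service 318 + fixed 80 = 398
{Alpha, Charlie}: service 364 + fixed 51 = 415
{Charlie}: service 568 + fixed 25 = 593
No other subset beats 372.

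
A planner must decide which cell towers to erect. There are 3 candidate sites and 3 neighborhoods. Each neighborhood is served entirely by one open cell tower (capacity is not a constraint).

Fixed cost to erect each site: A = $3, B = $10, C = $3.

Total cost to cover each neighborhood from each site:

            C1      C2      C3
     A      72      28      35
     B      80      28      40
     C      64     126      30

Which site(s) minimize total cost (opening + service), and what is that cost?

Open A and C; minimum total cost 128.

For any fixed open set, each neighborhood goes to its cheapest open site; total = fixed + service.
{A, C}: C1→C 64, C2→A 28, C3→C 30. Service 122; fixed 6; total 128.
{B, C}: service 122 + fixed 13 = 135
{A}: service 135 + fixed 3 = 138
{A, B, C}: service 122 + fixed 16 = 138
No other subset beats 128.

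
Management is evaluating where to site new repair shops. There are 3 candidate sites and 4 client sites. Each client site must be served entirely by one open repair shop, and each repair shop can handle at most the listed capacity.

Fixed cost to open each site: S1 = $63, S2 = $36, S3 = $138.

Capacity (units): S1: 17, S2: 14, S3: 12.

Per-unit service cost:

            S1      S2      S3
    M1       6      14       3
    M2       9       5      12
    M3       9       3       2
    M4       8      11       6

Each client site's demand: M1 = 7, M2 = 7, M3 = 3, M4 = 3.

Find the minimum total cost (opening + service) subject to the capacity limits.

Minimum total cost: 209

Open {S1, S2}: M1→S1 6·7=42, M2→S2 5·7=35, M3→S2 3·3=9, M4→S1 8·3=24.
Loads: S1 carries 10/17, S2 carries 10/14. Service 110; fixed 99; total 209.
Next best feasible plan costs 218.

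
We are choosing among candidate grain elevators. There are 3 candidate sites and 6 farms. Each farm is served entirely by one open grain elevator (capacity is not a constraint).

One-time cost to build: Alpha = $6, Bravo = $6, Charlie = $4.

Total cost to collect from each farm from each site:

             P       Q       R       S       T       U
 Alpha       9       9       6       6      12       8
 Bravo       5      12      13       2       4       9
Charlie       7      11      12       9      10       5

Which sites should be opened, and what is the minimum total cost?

Open Alpha and Bravo; minimum total cost 46.

For any fixed open set, each farm goes to its cheapest open site; total = fixed + service.
{Alpha, Bravo}: P→Bravo 5, Q→Alpha 9, R→Alpha 6, S→Bravo 2, T→Bravo 4, U→Alpha 8. Service 34; fixed 12; total 46.
{Alpha, Bravo, Charlie}: P→Bravo 5, Q→Alpha 9, R→Alpha 6, S→Bravo 2, T→Bravo 4, U→Charlie 5. Service 31; fixed 16; total 47.
{Bravo, Charlie}: service 39 + fixed 10 = 49
{Charlie}: service 54 + fixed 4 = 58
(All 7 nonempty subsets were checked; Alpha and Bravo is lowest.)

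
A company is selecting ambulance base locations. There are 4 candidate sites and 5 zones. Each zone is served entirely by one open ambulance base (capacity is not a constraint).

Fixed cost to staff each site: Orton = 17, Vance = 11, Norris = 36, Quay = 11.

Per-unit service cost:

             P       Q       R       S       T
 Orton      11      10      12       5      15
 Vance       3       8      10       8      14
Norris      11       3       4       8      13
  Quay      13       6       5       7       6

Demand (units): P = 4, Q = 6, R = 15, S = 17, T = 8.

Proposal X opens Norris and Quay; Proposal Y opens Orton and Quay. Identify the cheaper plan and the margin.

Proposal X: {Norris, Quay}: P→Norris 11·4=44, Q→Norris 3·6=18, R→Norris 4·15=60, S→Quay 7·17=119, T→Quay 6·8=48. Service 289; fixed 47; total 336.
Proposal Y: {Orton, Quay}: P→Orton 11·4=44, Q→Quay 6·6=36, R→Quay 5·15=75, S→Orton 5·17=85, T→Quay 6·8=48. Service 288; fixed 28; total 316.
Difference: |336 − 316| = 20.

Proposal Y is cheaper by 20.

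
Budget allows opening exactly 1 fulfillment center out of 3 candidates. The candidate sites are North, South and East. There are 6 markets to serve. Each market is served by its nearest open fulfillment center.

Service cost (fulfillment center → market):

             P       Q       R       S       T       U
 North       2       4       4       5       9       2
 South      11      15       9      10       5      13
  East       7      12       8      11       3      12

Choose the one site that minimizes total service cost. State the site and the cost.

With exactly 1 open, each market uses its cheapest among the chosen.
{North}: P→North 2, Q→North 4, R→North 4, S→North 5, T→North 9, U→North 2. Service cost 26.
{East}: service cost 53
{South}: service cost 63
Among all 3 size-1 choices, {North} is lowest.

Choose North only; total service cost 26.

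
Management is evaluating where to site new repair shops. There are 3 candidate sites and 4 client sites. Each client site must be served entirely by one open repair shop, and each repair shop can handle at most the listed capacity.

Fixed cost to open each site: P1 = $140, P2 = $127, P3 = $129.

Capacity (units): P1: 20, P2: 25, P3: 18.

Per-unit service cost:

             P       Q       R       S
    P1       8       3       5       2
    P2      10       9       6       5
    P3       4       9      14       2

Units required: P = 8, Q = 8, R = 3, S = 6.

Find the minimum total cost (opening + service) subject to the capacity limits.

Minimum total cost: 327

Open {P2}: P→P2 10·8=80, Q→P2 9·8=72, R→P2 6·3=18, S→P2 5·6=30.
Loads: P2 carries 25/25. Service 200; fixed 127; total 327.
Next best feasible plan costs 352.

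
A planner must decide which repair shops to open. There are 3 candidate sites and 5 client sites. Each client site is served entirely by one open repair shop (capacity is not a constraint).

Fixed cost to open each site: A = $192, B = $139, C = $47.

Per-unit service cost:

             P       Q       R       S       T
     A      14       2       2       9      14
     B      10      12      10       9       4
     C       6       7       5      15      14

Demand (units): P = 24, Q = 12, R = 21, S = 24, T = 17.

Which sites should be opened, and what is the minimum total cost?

Open B and C; minimum total cost 803.

For any fixed open set, each client site goes to its cheapest open site; total = fixed + service.
{B, C}: P→C 6·24=144, Q→C 7·12=84, R→C 5·21=105, S→B 9·24=216, T→B 4·17=68. Service 617; fixed 186; total 803.
{A, B, C}: P→C 6·24=144, Q→A 2·12=24, R→A 2·21=42, S→A 9·24=216, T→B 4·17=68. Service 494; fixed 378; total 872.
{A, C}: P→C 6·24=144, Q→A 2·12=24, R→A 2·21=42, S→A 9·24=216, T→A 14·17=238. Service 664; fixed 239; total 903.
{C}: P→C 6·24=144, Q→C 7·12=84, R→C 5·21=105, S→C 15·24=360, T→C 14·17=238. Service 931; fixed 47; total 978.
No other subset beats 803.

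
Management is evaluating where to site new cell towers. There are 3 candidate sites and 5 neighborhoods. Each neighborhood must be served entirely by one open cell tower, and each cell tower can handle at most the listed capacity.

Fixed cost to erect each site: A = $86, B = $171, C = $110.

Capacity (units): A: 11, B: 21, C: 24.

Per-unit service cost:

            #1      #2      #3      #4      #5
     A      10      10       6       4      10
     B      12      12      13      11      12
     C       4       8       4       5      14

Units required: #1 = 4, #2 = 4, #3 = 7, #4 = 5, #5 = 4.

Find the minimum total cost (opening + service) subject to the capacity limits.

Open {C}: #1→C 4·4=16, #2→C 8·4=32, #3→C 4·7=28, #4→C 5·5=25, #5→C 14·4=56.
Loads: C carries 24/24. Service 157; fixed 110; total 267.
Next best feasible plan costs 332.

Minimum total cost: 267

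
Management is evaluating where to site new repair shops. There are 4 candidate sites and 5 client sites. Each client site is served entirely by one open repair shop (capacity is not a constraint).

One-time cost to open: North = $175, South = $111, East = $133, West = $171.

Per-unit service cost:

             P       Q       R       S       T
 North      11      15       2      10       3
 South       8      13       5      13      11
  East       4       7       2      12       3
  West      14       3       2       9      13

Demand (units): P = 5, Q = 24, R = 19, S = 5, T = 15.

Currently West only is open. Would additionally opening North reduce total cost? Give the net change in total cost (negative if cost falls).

No — net change +10 (cost rises by 10).

Current service cost with {West}: 420.
Adding North: each client site re-picks its cheapest; new service cost 255, saving 165.
Extra fixed cost: 175. Net change = 175 − 165 = 10.
(Totals: 591 → 601.)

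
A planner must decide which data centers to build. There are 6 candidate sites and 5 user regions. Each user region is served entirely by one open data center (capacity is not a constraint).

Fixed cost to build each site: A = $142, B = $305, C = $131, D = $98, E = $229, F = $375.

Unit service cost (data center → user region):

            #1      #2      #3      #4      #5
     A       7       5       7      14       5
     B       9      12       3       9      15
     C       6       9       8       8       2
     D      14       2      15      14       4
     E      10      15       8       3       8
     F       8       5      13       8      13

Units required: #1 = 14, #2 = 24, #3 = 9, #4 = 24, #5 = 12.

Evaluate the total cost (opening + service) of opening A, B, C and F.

Total cost: 1400

Each user region is assigned to its cheapest site among the open ones.
{A, B, C, F}: #1→C 6·14=84, #2→A 5·24=120, #3→B 3·9=27, #4→C 8·24=192, #5→C 2·12=24. Service 447; fixed 953; total 1400.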